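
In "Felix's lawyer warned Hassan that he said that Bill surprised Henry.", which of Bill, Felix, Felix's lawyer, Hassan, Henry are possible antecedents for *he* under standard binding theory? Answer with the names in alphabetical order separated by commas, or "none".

*he* is a pronoun; Principle B requires it to be free in its binding domain — the clause headed by 'said'.
— Bill: subject of the clause headed by 'surprised'; is c-commanded by the pronoun; coreference would bind this R-expression — blocked (Principle C).
— Felix: possessor inside the subject DP of the matrix clause; does not c-command the pronoun — Principle B does not apply; allowed.
— Felix's lawyer: subject of the matrix clause; c-commands the pronoun but lies outside its binding domain — allowed.
— Hassan: object of the matrix clause; c-commands the pronoun but lies outside its binding domain — allowed.
— Henry: object of the clause headed by 'surprised'; is c-commanded by the pronoun; coreference would bind this R-expression — blocked (Principle C).

Felix, Felix's lawyer, Hassan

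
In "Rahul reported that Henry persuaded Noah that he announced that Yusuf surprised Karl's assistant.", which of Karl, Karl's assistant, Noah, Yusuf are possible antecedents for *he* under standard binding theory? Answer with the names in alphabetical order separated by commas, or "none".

Noah

*he* is a pronoun; Principle B requires it to be free in its binding domain — the clause headed by 'announced'.
— Karl: possessor inside the object DP of the clause headed by 'surprised'; is c-commanded by the pronoun; coreference would bind this R-expression — blocked (Principle C).
— Karl's assistant: object of the clause headed by 'surprised'; is c-commanded by the pronoun; coreference would bind this R-expression — blocked (Principle C).
— Noah: object of the clause headed by 'persuaded'; c-commands the pronoun but lies outside its binding domain — allowed.
— Yusuf: subject of the clause headed by 'surprised'; is c-commanded by the pronoun; coreference would bind this R-expression — blocked (Principle C).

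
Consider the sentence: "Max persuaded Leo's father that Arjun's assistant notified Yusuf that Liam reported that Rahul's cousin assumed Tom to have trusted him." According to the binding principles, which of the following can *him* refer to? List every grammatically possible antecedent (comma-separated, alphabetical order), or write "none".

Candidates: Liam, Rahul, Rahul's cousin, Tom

Liam, Rahul, Rahul's cousin

*him* is a pronoun; Principle B requires it to be free in its binding domain — the clause headed by 'trusted'.
— Liam: subject of the clause headed by 'reported'; c-commands the pronoun but lies outside its binding domain — allowed.
— Rahul: possessor inside the subject DP of the clause headed by 'assumed'; does not c-command the pronoun — Principle B does not apply; allowed.
— Rahul's cousin: subject of the clause headed by 'assumed'; c-commands the pronoun but lies outside its binding domain — allowed.
— Tom: subject of the clause headed by 'trusted'; c-commands the pronoun within its binding domain — blocked (Principle B).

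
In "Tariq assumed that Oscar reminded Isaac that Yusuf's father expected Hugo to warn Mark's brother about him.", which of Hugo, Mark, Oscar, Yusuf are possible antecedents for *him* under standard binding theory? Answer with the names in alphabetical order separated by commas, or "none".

*him* is a pronoun; Principle B requires it to be free in its binding domain — the clause headed by 'warn'.
— Hugo: subject of the clause headed by 'warn'; c-commands the pronoun within its binding domain — blocked (Principle B).
— Mark: possessor inside the object DP of the clause headed by 'warn'; does not c-command the pronoun — Principle B does not apply; allowed.
— Oscar: subject of the clause headed by 'reminded'; c-commands the pronoun but lies outside its binding domain — allowed.
— Yusuf: possessor inside the subject DP of the clause headed by 'expected'; does not c-command the pronoun — Principle B does not apply; allowed.

Mark, Oscar, Yusuf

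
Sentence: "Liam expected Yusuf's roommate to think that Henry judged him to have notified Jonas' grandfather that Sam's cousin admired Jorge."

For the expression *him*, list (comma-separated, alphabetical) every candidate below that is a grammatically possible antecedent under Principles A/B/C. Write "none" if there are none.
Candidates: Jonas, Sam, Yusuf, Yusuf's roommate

Yusuf, Yusuf's roommate

*him* is a pronoun; Principle B requires it to be free in its binding domain — the clause headed by 'judged'.
— Jonas: possessor inside the object DP of the clause headed by 'notified'; is c-commanded by the pronoun; coreference would bind this R-expression — blocked (Principle C).
— Sam: possessor inside the subject DP of the clause headed by 'admired'; is c-commanded by the pronoun; coreference would bind this R-expression — blocked (Principle C).
— Yusuf: possessor inside the subject DP of the clause headed by 'think'; does not c-command the pronoun — Principle B does not apply; allowed.
— Yusuf's roommate: subject of the clause headed by 'think'; c-commands the pronoun but lies outside its binding domain — allowed.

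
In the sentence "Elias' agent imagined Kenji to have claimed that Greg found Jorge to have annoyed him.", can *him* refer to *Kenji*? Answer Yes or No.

Yes

*him* is a pronoun; Principle B requires it to be free in its binding domain — the clause headed by 'annoyed'.
— Kenji: subject of the clause headed by 'claimed'; c-commands the pronoun but lies outside its binding domain — allowed.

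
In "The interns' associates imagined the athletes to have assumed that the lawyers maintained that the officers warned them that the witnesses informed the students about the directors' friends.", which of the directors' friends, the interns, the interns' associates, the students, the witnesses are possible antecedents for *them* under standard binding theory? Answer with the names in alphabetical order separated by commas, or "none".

*them* is a pronoun; Principle B requires it to be free in its binding domain — the clause headed by 'warned'.
— the directors' friends: second object of the clause headed by 'informed'; is c-commanded by the pronoun; coreference would bind this R-expression — blocked (Principle C).
— the interns: possessor inside the subject DP of the matrix clause; does not c-command the pronoun — Principle B does not apply; allowed.
— the interns' associates: subject of the matrix clause; c-commands the pronoun but lies outside its binding domain — allowed.
— the students: object of the clause headed by 'informed'; is c-commanded by the pronoun; coreference would bind this R-expression — blocked (Principle C).
— the witnesses: subject of the clause headed by 'informed'; is c-commanded by the pronoun; coreference would bind this R-expression — blocked (Principle C).

the interns, the interns' associates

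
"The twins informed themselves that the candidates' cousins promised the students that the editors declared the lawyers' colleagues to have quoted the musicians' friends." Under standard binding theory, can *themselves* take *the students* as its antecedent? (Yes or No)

No

*themselves* is a reflexive; Principle A requires it to be bound within its binding domain — the matrix clause.
— the students: object of the clause headed by 'promised'; does not c-command the reflexive — cannot bind it (Principle A).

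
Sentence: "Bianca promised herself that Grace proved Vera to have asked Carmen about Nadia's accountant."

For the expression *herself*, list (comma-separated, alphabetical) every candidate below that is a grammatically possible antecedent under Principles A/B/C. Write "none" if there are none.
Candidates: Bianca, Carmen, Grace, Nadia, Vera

Bianca

*herself* is a reflexive; Principle A requires it to be bound within its binding domain — the matrix clause.
— Bianca: subject of the matrix clause; c-commands the reflexive within its binding domain — allowed (Principle A).
— Carmen: object of the clause headed by 'asked'; does not c-command the reflexive — cannot bind it (Principle A).
— Grace: subject of the clause headed by 'proved'; does not c-command the reflexive — cannot bind it (Principle A).
— Nadia: possessor inside the second object DP of the clause headed by 'asked'; does not c-command the reflexive — cannot bind it (Principle A).
— Vera: subject of the clause headed by 'asked'; does not c-command the reflexive — cannot bind it (Principle A).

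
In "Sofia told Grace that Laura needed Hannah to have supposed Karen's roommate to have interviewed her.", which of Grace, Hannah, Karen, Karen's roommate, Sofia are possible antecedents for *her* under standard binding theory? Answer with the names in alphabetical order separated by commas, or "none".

Grace, Hannah, Karen, Sofia

*her* is a pronoun; Principle B requires it to be free in its binding domain — the clause headed by 'interviewed'.
— Grace: object of the matrix clause; c-commands the pronoun but lies outside its binding domain — allowed.
— Hannah: subject of the clause headed by 'supposed'; c-commands the pronoun but lies outside its binding domain — allowed.
— Karen: possessor inside the subject DP of the clause headed by 'interviewed'; does not c-command the pronoun — Principle B does not apply; allowed.
— Karen's roommate: subject of the clause headed by 'interviewed'; c-commands the pronoun within its binding domain — blocked (Principle B).
— Sofia: subject of the matrix clause; c-commands the pronoun but lies outside its binding domain — allowed.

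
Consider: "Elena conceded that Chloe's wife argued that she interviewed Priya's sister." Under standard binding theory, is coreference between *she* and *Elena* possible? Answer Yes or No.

Yes

*Elena* is an R-expression; Principle C requires it to be free (not bound by any c-commanding expression).
— she: subject of the clause headed by 'interviewed'; the pronoun does not c-command the R-expression — coreference allowed.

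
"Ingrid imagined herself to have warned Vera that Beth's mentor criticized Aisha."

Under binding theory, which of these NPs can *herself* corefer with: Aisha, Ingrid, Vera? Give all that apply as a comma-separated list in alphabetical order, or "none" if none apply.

Ingrid

*herself* is a reflexive; Principle A requires it to be bound within its binding domain — the matrix clause.
— Aisha: object of the clause headed by 'criticized'; does not c-command the reflexive — cannot bind it (Principle A).
— Ingrid: subject of the matrix clause; c-commands the reflexive within its binding domain — allowed (Principle A).
— Vera: object of the clause headed by 'warned'; does not c-command the reflexive — cannot bind it (Principle A).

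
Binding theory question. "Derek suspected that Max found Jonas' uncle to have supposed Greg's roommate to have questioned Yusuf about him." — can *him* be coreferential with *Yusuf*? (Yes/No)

*him* is a pronoun; Principle B requires it to be free in its binding domain — the clause headed by 'questioned'.
— Yusuf: object of the clause headed by 'questioned'; c-commands the pronoun within its binding domain — blocked (Principle B).

No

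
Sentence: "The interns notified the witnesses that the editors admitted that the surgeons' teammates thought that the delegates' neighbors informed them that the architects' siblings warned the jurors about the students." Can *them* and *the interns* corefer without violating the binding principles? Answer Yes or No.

Yes

*the interns* is an R-expression; Principle C requires it to be free (not bound by any c-commanding expression).
— them: object of the clause headed by 'informed'; the pronoun does not c-command the R-expression — coreference allowed.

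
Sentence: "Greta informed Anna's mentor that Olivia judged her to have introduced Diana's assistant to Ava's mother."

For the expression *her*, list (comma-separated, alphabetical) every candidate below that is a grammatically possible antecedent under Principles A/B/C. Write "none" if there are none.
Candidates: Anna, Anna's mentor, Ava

Anna, Anna's mentor

*her* is a pronoun; Principle B requires it to be free in its binding domain — the clause headed by 'judged'.
— Anna: possessor inside the object DP of the matrix clause; does not c-command the pronoun — Principle B does not apply; allowed.
— Anna's mentor: object of the matrix clause; c-commands the pronoun but lies outside its binding domain — allowed.
— Ava: possessor inside the second object DP of the clause headed by 'introduced'; is c-commanded by the pronoun; coreference would bind this R-expression — blocked (Principle C).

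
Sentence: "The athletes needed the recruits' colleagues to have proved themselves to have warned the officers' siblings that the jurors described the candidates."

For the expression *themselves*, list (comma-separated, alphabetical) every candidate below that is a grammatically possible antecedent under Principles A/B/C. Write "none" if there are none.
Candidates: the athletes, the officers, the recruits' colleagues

the recruits' colleagues

*themselves* is a reflexive; Principle A requires it to be bound within its binding domain — the clause headed by 'proved'.
— the athletes: subject of the matrix clause; c-commands the reflexive but lies outside its binding domain — cannot bind it (Principle A).
— the officers: possessor inside the object DP of the clause headed by 'warned'; does not c-command the reflexive — cannot bind it (Principle A).
— the recruits' colleagues: subject of the clause headed by 'proved'; c-commands the reflexive within its binding domain — allowed (Principle A).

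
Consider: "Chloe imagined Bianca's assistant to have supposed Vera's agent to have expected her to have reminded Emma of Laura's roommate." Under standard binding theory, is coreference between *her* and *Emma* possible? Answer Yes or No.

No

*Emma* is an R-expression; Principle C requires it to be free (not bound by any c-commanding expression).
— her: subject of the clause headed by 'reminded'; the pronoun c-commands the R-expression — coreference blocked (Principle C).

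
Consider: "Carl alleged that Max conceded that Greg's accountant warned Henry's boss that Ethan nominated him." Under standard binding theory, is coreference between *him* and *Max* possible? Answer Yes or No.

Yes

*Max* is an R-expression; Principle C requires it to be free (not bound by any c-commanding expression).
— him: object of the clause headed by 'nominated'; the pronoun does not c-command the R-expression — coreference allowed.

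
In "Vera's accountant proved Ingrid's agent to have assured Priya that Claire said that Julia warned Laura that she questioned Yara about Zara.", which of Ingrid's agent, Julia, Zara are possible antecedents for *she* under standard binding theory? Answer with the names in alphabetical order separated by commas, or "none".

*she* is a pronoun; Principle B requires it to be free in its binding domain — the clause headed by 'questioned'.
— Ingrid's agent: subject of the clause headed by 'assured'; c-commands the pronoun but lies outside its binding domain — allowed.
— Julia: subject of the clause headed by 'warned'; c-commands the pronoun but lies outside its binding domain — allowed.
— Zara: second object of the clause headed by 'questioned'; is c-commanded by the pronoun; coreference would bind this R-expression — blocked (Principle C).

Ingrid's agent, Julia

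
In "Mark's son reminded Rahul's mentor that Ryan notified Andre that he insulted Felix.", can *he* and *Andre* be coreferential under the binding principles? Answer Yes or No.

*Andre* is an R-expression; Principle C requires it to be free (not bound by any c-commanding expression).
— he: subject of the clause headed by 'insulted'; the pronoun does not c-command the R-expression — coreference allowed.

Yes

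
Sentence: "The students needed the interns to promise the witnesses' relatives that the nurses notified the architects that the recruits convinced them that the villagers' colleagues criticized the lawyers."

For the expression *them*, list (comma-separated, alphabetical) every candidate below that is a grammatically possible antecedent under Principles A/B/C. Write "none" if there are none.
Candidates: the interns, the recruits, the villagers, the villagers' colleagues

*them* is a pronoun; Principle B requires it to be free in its binding domain — the clause headed by 'convinced'.
— the interns: subject of the clause headed by 'promise'; c-commands the pronoun but lies outside its binding domain — allowed.
— the recruits: subject of the clause headed by 'convinced'; c-commands the pronoun within its binding domain — blocked (Principle B).
— the villagers: possessor inside the subject DP of the clause headed by 'criticized'; is c-commanded by the pronoun; coreference would bind this R-expression — blocked (Principle C).
— the villagers' colleagues: subject of the clause headed by 'criticized'; is c-commanded by the pronoun; coreference would bind this R-expression — blocked (Principle C).

the interns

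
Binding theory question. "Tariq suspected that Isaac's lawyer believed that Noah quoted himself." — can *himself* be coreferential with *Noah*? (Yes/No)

Yes

*himself* is a reflexive; Principle A requires it to be bound within its binding domain — the clause headed by 'quoted'.
— Noah: subject of the clause headed by 'quoted'; c-commands the reflexive within its binding domain — allowed (Principle A).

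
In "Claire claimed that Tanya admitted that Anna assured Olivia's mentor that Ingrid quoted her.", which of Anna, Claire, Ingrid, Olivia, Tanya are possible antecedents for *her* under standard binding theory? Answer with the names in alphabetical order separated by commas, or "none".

Anna, Claire, Olivia, Tanya

*her* is a pronoun; Principle B requires it to be free in its binding domain — the clause headed by 'quoted'.
— Anna: subject of the clause headed by 'assured'; c-commands the pronoun but lies outside its binding domain — allowed.
— Claire: subject of the matrix clause; c-commands the pronoun but lies outside its binding domain — allowed.
— Ingrid: subject of the clause headed by 'quoted'; c-commands the pronoun within its binding domain — blocked (Principle B).
— Olivia: possessor inside the object DP of the clause headed by 'assured'; does not c-command the pronoun — Principle B does not apply; allowed.
— Tanya: subject of the clause headed by 'admitted'; c-commands the pronoun but lies outside its binding domain — allowed.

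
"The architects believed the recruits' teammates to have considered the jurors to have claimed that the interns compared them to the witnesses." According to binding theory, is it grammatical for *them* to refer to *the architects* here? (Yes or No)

Yes

*the architects* is an R-expression; Principle C requires it to be free (not bound by any c-commanding expression).
— them: object of the clause headed by 'compared'; the pronoun does not c-command the R-expression — coreference allowed.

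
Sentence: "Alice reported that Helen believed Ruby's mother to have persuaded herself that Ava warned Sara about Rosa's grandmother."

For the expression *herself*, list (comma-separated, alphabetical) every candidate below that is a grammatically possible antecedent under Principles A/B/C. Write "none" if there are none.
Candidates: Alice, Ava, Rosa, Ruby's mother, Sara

Ruby's mother

*herself* is a reflexive; Principle A requires it to be bound within its binding domain — the clause headed by 'persuaded'.
— Alice: subject of the matrix clause; c-commands the reflexive but lies outside its binding domain — cannot bind it (Principle A).
— Ava: subject of the clause headed by 'warned'; does not c-command the reflexive — cannot bind it (Principle A).
— Rosa: possessor inside the second object DP of the clause headed by 'warned'; does not c-command the reflexive — cannot bind it (Principle A).
— Ruby's mother: subject of the clause headed by 'persuaded'; c-commands the reflexive within its binding domain — allowed (Principle A).
— Sara: object of the clause headed by 'warned'; does not c-command the reflexive — cannot bind it (Principle A).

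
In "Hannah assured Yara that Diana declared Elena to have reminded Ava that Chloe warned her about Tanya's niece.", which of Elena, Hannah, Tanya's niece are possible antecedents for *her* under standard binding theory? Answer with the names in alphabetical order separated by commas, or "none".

Elena, Hannah

*her* is a pronoun; Principle B requires it to be free in its binding domain — the clause headed by 'warned'.
— Elena: subject of the clause headed by 'reminded'; c-commands the pronoun but lies outside its binding domain — allowed.
— Hannah: subject of the matrix clause; c-commands the pronoun but lies outside its binding domain — allowed.
— Tanya's niece: second object of the clause headed by 'warned'; is c-commanded by the pronoun; coreference would bind this R-expression — blocked (Principle C).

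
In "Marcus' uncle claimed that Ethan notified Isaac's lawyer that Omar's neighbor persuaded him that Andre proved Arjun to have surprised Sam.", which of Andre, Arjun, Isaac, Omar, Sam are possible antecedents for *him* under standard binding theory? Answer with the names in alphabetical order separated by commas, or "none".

*him* is a pronoun; Principle B requires it to be free in its binding domain — the clause headed by 'persuaded'.
— Andre: subject of the clause headed by 'proved'; is c-commanded by the pronoun; coreference would bind this R-expression — blocked (Principle C).
— Arjun: subject of the clause headed by 'surprised'; is c-commanded by the pronoun; coreference would bind this R-expression — blocked (Principle C).
— Isaac: possessor inside the object DP of the clause headed by 'notified'; does not c-command the pronoun — Principle B does not apply; allowed.
— Omar: possessor inside the subject DP of the clause headed by 'persuaded'; does not c-command the pronoun — Principle B does not apply; allowed.
— Sam: object of the clause headed by 'surprised'; is c-commanded by the pronoun; coreference would bind this R-expression — blocked (Principle C).

Isaac, Omar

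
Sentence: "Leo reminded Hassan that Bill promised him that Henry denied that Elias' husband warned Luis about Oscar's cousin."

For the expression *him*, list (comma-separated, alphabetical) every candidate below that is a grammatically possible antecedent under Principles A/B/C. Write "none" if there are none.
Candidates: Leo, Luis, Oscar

*him* is a pronoun; Principle B requires it to be free in its binding domain — the clause headed by 'promised'.
— Leo: subject of the matrix clause; c-commands the pronoun but lies outside its binding domain — allowed.
— Luis: object of the clause headed by 'warned'; is c-commanded by the pronoun; coreference would bind this R-expression — blocked (Principle C).
— Oscar: possessor inside the second object DP of the clause headed by 'warned'; is c-commanded by the pronoun; coreference would bind this R-expression — blocked (Principle C).

Leo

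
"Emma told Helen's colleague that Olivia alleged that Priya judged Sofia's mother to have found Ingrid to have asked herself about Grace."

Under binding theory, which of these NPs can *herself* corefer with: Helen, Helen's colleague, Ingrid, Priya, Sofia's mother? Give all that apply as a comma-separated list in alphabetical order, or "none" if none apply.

Ingrid

*herself* is a reflexive; Principle A requires it to be bound within its binding domain — the clause headed by 'asked'.
— Helen: possessor inside the object DP of the matrix clause; does not c-command the reflexive — cannot bind it (Principle A).
— Helen's colleague: object of the matrix clause; c-commands the reflexive but lies outside its binding domain — cannot bind it (Principle A).
— Ingrid: subject of the clause headed by 'asked'; c-commands the reflexive within its binding domain — allowed (Principle A).
— Priya: subject of the clause headed by 'judged'; c-commands the reflexive but lies outside its binding domain — cannot bind it (Principle A).
— Sofia's mother: subject of the clause headed by 'found'; c-commands the reflexive but lies outside its binding domain — cannot bind it (Principle A).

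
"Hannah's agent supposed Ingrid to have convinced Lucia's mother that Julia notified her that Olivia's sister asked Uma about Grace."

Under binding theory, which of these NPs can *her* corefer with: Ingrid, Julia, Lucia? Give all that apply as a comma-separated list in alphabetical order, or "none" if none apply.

*her* is a pronoun; Principle B requires it to be free in its binding domain — the clause headed by 'notified'.
— Ingrid: subject of the clause headed by 'convinced'; c-commands the pronoun but lies outside its binding domain — allowed.
— Julia: subject of the clause headed by 'notified'; c-commands the pronoun within its binding domain — blocked (Principle B).
— Lucia: possessor inside the object DP of the clause headed by 'convinced'; does not c-command the pronoun — Principle B does not apply; allowed.

Ingrid, Lucia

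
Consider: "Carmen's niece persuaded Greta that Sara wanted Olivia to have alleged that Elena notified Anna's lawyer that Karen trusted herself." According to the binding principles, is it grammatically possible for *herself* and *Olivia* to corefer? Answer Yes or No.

*herself* is a reflexive; Principle A requires it to be bound within its binding domain — the clause headed by 'trusted'.
— Olivia: subject of the clause headed by 'alleged'; c-commands the reflexive but lies outside its binding domain — cannot bind it (Principle A).

No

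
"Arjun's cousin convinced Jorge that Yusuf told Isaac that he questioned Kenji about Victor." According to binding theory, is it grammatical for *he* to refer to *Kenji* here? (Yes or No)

No

*Kenji* is an R-expression; Principle C requires it to be free (not bound by any c-commanding expression).
— he: subject of the clause headed by 'questioned'; the pronoun c-commands the R-expression — coreference blocked (Principle C).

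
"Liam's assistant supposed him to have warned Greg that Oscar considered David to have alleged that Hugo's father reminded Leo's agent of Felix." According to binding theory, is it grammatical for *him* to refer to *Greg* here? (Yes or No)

No

*Greg* is an R-expression; Principle C requires it to be free (not bound by any c-commanding expression).
— him: subject of the clause headed by 'warned'; the pronoun c-commands the R-expression — coreference blocked (Principle C).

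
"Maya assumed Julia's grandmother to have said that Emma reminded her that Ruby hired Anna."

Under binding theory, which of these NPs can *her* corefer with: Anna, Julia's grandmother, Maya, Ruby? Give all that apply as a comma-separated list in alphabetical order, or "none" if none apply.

*her* is a pronoun; Principle B requires it to be free in its binding domain — the clause headed by 'reminded'.
— Anna: object of the clause headed by 'hired'; is c-commanded by the pronoun; coreference would bind this R-expression — blocked (Principle C).
— Julia's grandmother: subject of the clause headed by 'said'; c-commands the pronoun but lies outside its binding domain — allowed.
— Maya: subject of the matrix clause; c-commands the pronoun but lies outside its binding domain — allowed.
— Ruby: subject of the clause headed by 'hired'; is c-commanded by the pronoun; coreference would bind this R-expression — blocked (Principle C).

Julia's grandmother, Maya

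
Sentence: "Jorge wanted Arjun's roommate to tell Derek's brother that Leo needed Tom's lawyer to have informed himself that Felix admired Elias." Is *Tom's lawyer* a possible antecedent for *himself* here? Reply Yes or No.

Yes

*himself* is a reflexive; Principle A requires it to be bound within its binding domain — the clause headed by 'informed'.
— Tom's lawyer: subject of the clause headed by 'informed'; c-commands the reflexive within its binding domain — allowed (Principle A).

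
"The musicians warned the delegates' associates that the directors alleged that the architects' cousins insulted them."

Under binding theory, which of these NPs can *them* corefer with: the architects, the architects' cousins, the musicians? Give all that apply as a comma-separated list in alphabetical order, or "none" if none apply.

*them* is a pronoun; Principle B requires it to be free in its binding domain — the clause headed by 'insulted'.
— the architects: possessor inside the subject DP of the clause headed by 'insulted'; does not c-command the pronoun — Principle B does not apply; allowed.
— the architects' cousins: subject of the clause headed by 'insulted'; c-commands the pronoun within its binding domain — blocked (Principle B).
— the musicians: subject of the matrix clause; c-commands the pronoun but lies outside its binding domain — allowed.

the architects, the musicians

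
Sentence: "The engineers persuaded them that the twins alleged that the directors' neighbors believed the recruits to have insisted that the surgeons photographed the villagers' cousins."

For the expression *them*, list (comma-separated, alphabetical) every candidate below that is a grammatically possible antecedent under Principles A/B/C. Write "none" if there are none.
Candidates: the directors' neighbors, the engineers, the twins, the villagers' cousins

*them* is a pronoun; Principle B requires it to be free in its binding domain — the matrix clause.
— the directors' neighbors: subject of the clause headed by 'believed'; is c-commanded by the pronoun; coreference would bind this R-expression — blocked (Principle C).
— the engineers: subject of the matrix clause; c-commands the pronoun within its binding domain — blocked (Principle B).
— the twins: subject of the clause headed by 'alleged'; is c-commanded by the pronoun; coreference would bind this R-expression — blocked (Principle C).
— the villagers' cousins: object of the clause headed by 'photographed'; is c-commanded by the pronoun; coreference would bind this R-expression — blocked (Principle C).

none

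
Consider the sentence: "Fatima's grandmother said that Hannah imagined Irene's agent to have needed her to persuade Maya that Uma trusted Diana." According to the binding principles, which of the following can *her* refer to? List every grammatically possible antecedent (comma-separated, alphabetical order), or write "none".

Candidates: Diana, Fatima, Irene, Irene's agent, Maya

Fatima, Irene

*her* is a pronoun; Principle B requires it to be free in its binding domain — the clause headed by 'needed'.
— Diana: object of the clause headed by 'trusted'; is c-commanded by the pronoun; coreference would bind this R-expression — blocked (Principle C).
— Fatima: possessor inside the subject DP of the matrix clause; does not c-command the pronoun — Principle B does not apply; allowed.
— Irene: possessor inside the subject DP of the clause headed by 'needed'; does not c-command the pronoun — Principle B does not apply; allowed.
— Irene's agent: subject of the clause headed by 'needed'; c-commands the pronoun within its binding domain — blocked (Principle B).
— Maya: object of the clause headed by 'persuade'; is c-commanded by the pronoun; coreference would bind this R-expression — blocked (Principle C).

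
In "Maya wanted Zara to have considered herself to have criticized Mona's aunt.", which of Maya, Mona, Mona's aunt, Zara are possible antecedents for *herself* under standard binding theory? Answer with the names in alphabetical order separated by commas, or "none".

Zara

*herself* is a reflexive; Principle A requires it to be bound within its binding domain — the clause headed by 'considered'.
— Maya: subject of the matrix clause; c-commands the reflexive but lies outside its binding domain — cannot bind it (Principle A).
— Mona: possessor inside the object DP of the clause headed by 'criticized'; does not c-command the reflexive — cannot bind it (Principle A).
— Mona's aunt: object of the clause headed by 'criticized'; does not c-command the reflexive — cannot bind it (Principle A).
— Zara: subject of the clause headed by 'considered'; c-commands the reflexive within its binding domain — allowed (Principle A).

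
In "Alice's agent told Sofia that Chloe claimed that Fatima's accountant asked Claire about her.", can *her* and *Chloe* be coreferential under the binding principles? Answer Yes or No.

*Chloe* is an R-expression; Principle C requires it to be free (not bound by any c-commanding expression).
— her: second object of the clause headed by 'asked'; the pronoun does not c-command the R-expression — coreference allowed.

Yes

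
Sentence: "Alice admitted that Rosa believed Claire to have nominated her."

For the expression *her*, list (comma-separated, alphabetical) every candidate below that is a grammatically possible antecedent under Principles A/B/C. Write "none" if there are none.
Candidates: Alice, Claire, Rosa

*her* is a pronoun; Principle B requires it to be free in its binding domain — the clause headed by 'nominated'.
— Alice: subject of the matrix clause; c-commands the pronoun but lies outside its binding domain — allowed.
— Claire: subject of the clause headed by 'nominated'; c-commands the pronoun within its binding domain — blocked (Principle B).
— Rosa: subject of the clause headed by 'believed'; c-commands the pronoun but lies outside its binding domain — allowed.

Alice, Rosa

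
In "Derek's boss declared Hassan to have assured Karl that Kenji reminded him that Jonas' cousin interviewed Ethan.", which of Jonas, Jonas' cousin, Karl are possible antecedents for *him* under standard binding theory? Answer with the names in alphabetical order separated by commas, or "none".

*him* is a pronoun; Principle B requires it to be free in its binding domain — the clause headed by 'reminded'.
— Jonas: possessor inside the subject DP of the clause headed by 'interviewed'; is c-commanded by the pronoun; coreference would bind this R-expression — blocked (Principle C).
— Jonas' cousin: subject of the clause headed by 'interviewed'; is c-commanded by the pronoun; coreference would bind this R-expression — blocked (Principle C).
— Karl: object of the clause headed by 'assured'; c-commands the pronoun but lies outside its binding domain — allowed.

Karl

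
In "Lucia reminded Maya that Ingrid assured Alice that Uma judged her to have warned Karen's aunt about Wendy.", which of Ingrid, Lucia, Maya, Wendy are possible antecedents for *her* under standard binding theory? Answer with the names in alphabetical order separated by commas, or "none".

Ingrid, Lucia, Maya

*her* is a pronoun; Principle B requires it to be free in its binding domain — the clause headed by 'judged'.
— Ingrid: subject of the clause headed by 'assured'; c-commands the pronoun but lies outside its binding domain — allowed.
— Lucia: subject of the matrix clause; c-commands the pronoun but lies outside its binding domain — allowed.
— Maya: object of the matrix clause; c-commands the pronoun but lies outside its binding domain — allowed.
— Wendy: second object of the clause headed by 'warned'; is c-commanded by the pronoun; coreference would bind this R-expression — blocked (Principle C).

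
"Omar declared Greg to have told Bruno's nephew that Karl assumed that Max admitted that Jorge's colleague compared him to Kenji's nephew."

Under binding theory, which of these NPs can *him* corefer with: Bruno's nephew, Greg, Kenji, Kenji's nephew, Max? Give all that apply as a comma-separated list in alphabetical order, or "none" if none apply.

*him* is a pronoun; Principle B requires it to be free in its binding domain — the clause headed by 'compared'.
— Bruno's nephew: object of the clause headed by 'told'; c-commands the pronoun but lies outside its binding domain — allowed.
— Greg: subject of the clause headed by 'told'; c-commands the pronoun but lies outside its binding domain — allowed.
— Kenji: possessor inside the second object DP of the clause headed by 'compared'; is c-commanded by the pronoun; coreference would bind this R-expression — blocked (Principle C).
— Kenji's nephew: second object of the clause headed by 'compared'; is c-commanded by the pronoun; coreference would bind this R-expression — blocked (Principle C).
— Max: subject of the clause headed by 'admitted'; c-commands the pronoun but lies outside its binding domain — allowed.

Bruno's nephew, Greg, Max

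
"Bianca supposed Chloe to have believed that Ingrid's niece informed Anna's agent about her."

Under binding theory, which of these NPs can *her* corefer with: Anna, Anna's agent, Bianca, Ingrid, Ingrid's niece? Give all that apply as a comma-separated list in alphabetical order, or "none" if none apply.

Anna, Bianca, Ingrid

*her* is a pronoun; Principle B requires it to be free in its binding domain — the clause headed by 'informed'.
— Anna: possessor inside the object DP of the clause headed by 'informed'; does not c-command the pronoun — Principle B does not apply; allowed.
— Anna's agent: object of the clause headed by 'informed'; c-commands the pronoun within its binding domain — blocked (Principle B).
— Bianca: subject of the matrix clause; c-commands the pronoun but lies outside its binding domain — allowed.
— Ingrid: possessor inside the subject DP of the clause headed by 'informed'; does not c-command the pronoun — Principle B does not apply; allowed.
— Ingrid's niece: subject of the clause headed by 'informed'; c-commands the pronoun within its binding domain — blocked (Principle B).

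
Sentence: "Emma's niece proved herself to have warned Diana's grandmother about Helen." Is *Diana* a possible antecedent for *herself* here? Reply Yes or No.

No

*herself* is a reflexive; Principle A requires it to be bound within its binding domain — the matrix clause.
— Diana: possessor inside the object DP of the clause headed by 'warned'; does not c-command the reflexive — cannot bind it (Principle A).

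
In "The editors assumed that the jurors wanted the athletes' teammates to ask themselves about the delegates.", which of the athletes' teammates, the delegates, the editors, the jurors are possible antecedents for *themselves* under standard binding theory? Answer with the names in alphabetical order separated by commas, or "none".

the athletes' teammates

*themselves* is a reflexive; Principle A requires it to be bound within its binding domain — the clause headed by 'ask'.
— the athletes' teammates: subject of the clause headed by 'ask'; c-commands the reflexive within its binding domain — allowed (Principle A).
— the delegates: second object of the clause headed by 'ask'; does not c-command the reflexive — cannot bind it (Principle A).
— the editors: subject of the matrix clause; c-commands the reflexive but lies outside its binding domain — cannot bind it (Principle A).
— the jurors: subject of the clause headed by 'wanted'; c-commands the reflexive but lies outside its binding domain — cannot bind it (Principle A).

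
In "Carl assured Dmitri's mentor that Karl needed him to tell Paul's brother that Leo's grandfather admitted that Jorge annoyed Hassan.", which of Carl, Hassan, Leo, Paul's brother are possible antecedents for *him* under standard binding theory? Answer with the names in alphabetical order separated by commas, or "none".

*him* is a pronoun; Principle B requires it to be free in its binding domain — the clause headed by 'needed'.
— Carl: subject of the matrix clause; c-commands the pronoun but lies outside its binding domain — allowed.
— Hassan: object of the clause headed by 'annoyed'; is c-commanded by the pronoun; coreference would bind this R-expression — blocked (Principle C).
— Leo: possessor inside the subject DP of the clause headed by 'admitted'; is c-commanded by the pronoun; coreference would bind this R-expression — blocked (Principle C).
— Paul's brother: object of the clause headed by 'tell'; is c-commanded by the pronoun; coreference would bind this R-expression — blocked (Principle C).

Carl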